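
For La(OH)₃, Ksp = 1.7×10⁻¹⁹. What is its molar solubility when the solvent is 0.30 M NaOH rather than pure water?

La(OH)₃(s) ⇌ La³⁺(aq) + 3 OH⁻(aq)
Let s be the solubility of La(OH)₃ here. The common ion gives [OH⁻] ≈ 0.30 M, and [La³⁺] = s.
Ksp = [La³⁺][OH⁻]^3 = s(0.30)^3
s = 1.7×10⁻¹⁹ / (0.30)^3 = 6.3×10⁻¹⁸
s = 6.3×10⁻¹⁸ M

6.3×10⁻¹⁸ M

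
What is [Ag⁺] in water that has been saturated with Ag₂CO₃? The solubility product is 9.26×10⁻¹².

2.65×10⁻⁴ M

Ag₂CO₃(s) ⇌ 2 Ag⁺(aq) + CO₃²⁻(aq)
If s mol/L of Ag₂CO₃ dissolves, [Ag⁺] = 2s and [CO₃²⁻] = s.
Ksp = [Ag⁺]^2[CO₃²⁻] = (2s)^2 · s = 4s^3 = 9.26×10⁻¹²
s = 1.32×10⁻⁴ mol L⁻¹
[Ag⁺] = 2s = 2.65×10⁻⁴ mol L⁻¹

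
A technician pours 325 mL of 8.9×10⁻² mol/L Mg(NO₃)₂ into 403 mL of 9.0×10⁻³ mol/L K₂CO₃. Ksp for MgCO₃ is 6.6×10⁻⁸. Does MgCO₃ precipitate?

The combined volume is 728 mL.
[Mg²⁺] = (8.9×10⁻²)(325)/728 = 4.0×10⁻² mol/L
[CO₃²⁻] = (9.0×10⁻³)(403)/728 = 5.0×10⁻³ mol/L
Q = [Mg²⁺][CO₃²⁻] = 2.0×10⁻⁴
Because Q > Ksp (2.0×10⁻⁴ vs 6.6×10⁻⁸), a precipitate of MgCO₃ forms.

Yes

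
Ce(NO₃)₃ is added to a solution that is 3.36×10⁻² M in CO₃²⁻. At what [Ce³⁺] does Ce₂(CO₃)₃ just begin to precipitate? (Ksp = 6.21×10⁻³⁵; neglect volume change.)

1.28×10⁻¹⁵ M

The threshold for precipitation is Q = Ksp.
Ce₂(CO₃)₃(s) ⇌ 2 Ce³⁺(aq) + 3 CO₃²⁻(aq)
Ksp = [Ce³⁺]^2[CO₃²⁻]^3 = [Ce³⁺]^2(3.36×10⁻²)^3
[Ce³⁺]^2 = 6.21×10⁻³⁵ / (3.36×10⁻²)^3 = 1.64×10⁻³⁰
[Ce³⁺] = 1.28×10⁻¹⁵ M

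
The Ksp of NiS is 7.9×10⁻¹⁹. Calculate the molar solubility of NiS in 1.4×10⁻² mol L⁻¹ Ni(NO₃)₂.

5.6×10⁻¹⁷ M

NiS(s) ⇌ Ni²⁺(aq) + S²⁻(aq)
Let s be the solubility of NiS here. The common ion gives [Ni²⁺] ≈ 1.4×10⁻² mol L⁻¹, and [S²⁻] = s.
Ksp = [Ni²⁺][S²⁻] = (1.4×10⁻²)s
s = 7.9×10⁻¹⁹ / (1.4×10⁻²) = 5.6×10⁻¹⁷
s = 5.6×10⁻¹⁷ mol L⁻¹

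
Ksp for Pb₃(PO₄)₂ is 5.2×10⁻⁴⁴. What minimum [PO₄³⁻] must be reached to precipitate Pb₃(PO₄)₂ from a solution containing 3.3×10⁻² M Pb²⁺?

3.8×10⁻²⁰ M

A salt starts to precipitate once the ion product Q reaches its Ksp.
Pb₃(PO₄)₂(s) ⇌ 3 Pb²⁺(aq) + 2 PO₄³⁻(aq)
Ksp = [Pb²⁺]^3[PO₄³⁻]^2 = [PO₄³⁻]^2(3.3×10⁻²)^3
[PO₄³⁻]^2 = 5.2×10⁻⁴⁴ / (3.3×10⁻²)^3 = 1.4×10⁻³⁹
[PO₄³⁻] = 3.8×10⁻²⁰ M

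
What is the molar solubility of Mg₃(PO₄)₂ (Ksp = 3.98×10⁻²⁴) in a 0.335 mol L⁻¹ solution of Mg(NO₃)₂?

5.14×10⁻¹² M

Mg₃(PO₄)₂(s) ⇌ 3 Mg²⁺(aq) + 2 PO₄³⁻(aq)
With Mg²⁺ already at 0.335 mol L⁻¹ and s small, take [Mg²⁺] ≈ 0.335 mol L⁻¹ and [PO₄³⁻] = 2s.
Ksp = [Mg²⁺]^3[PO₄³⁻]^2 = (0.335)^3(2s)^2
(2s)^2 = 3.98×10⁻²⁴ / (0.335)^3 = 1.06×10⁻²²
s = 5.14×10⁻¹² mol L⁻¹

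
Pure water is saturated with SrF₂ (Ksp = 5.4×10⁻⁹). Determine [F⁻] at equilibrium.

2.2×10⁻³ M

SrF₂(s) ⇌ Sr²⁺(aq) + 2 F⁻(aq)
Call the molar solubility s, so that [Sr²⁺] = s and [F⁻] = 2s.
Ksp = [Sr²⁺][F⁻]^2 = s · (2s)^2 = 4s^3 = 5.4×10⁻⁹
s = 1.1×10⁻³ mol L⁻¹
[F⁻] = 2s = 2.2×10⁻³ mol L⁻¹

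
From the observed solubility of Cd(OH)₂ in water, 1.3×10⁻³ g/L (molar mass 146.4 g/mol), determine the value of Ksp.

Convert to molarity: s = 1.3×10⁻³ / 146.4 = 8.880×10⁻⁶ mol/L
Cd(OH)₂(s) ⇌ Cd²⁺(aq) + 2 OH⁻(aq)
If s mol/L of Cd(OH)₂ dissolves, [Cd²⁺] = s and [OH⁻] = 2s.
Ksp = [Cd²⁺][OH⁻]^2 = s · (2s)^2 = 4s^3
Ksp = 4 × (8.880×10⁻⁶)^3 = 2.8×10⁻¹⁵

Ksp = 2.8×10⁻¹⁵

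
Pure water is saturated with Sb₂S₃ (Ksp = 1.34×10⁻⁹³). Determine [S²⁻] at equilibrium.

Sb₂S₃(s) ⇌ 2 Sb³⁺(aq) + 3 S²⁻(aq)
Call the molar solubility s, so that [Sb³⁺] = 2s and [S²⁻] = 3s.
Ksp = [Sb³⁺]^2[S²⁻]^3 = (2s)^2 · (3s)^3 = 108s^5 = 1.34×10⁻⁹³
s = 1.04×10⁻¹⁹ mol/L
[S²⁻] = 3s = 3.13×10⁻¹⁹ mol/L

3.13×10⁻¹⁹ M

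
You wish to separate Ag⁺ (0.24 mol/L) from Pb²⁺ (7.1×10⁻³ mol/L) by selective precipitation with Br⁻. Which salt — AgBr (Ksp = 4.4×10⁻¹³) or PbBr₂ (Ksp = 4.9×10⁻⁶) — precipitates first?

AgBr

Each salt precipitates once Q = Ksp for that salt.
For AgBr: [Br⁻] = (Ksp/[Ag⁺]) = 1.8×10⁻¹² mol/L
For PbBr₂: [Br⁻] = (Ksp/[Pb²⁺])^(1/2) = 2.6×10⁻² mol/L
Since AgBr needs less Br⁻ to reach saturation, it precipitates first.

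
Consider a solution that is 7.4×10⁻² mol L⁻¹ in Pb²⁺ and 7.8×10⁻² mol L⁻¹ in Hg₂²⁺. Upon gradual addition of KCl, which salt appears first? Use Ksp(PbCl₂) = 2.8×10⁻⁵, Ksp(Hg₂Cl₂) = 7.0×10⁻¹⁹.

Hg₂Cl₂

A salt starts to precipitate once the ion product Q reaches its Ksp.
For PbCl₂: [Cl⁻] = (Ksp/[Pb²⁺])^(1/2) = 1.9×10⁻² mol L⁻¹
For Hg₂Cl₂: [Cl⁻] = (Ksp/[Hg₂²⁺])^(1/2) = 3.0×10⁻⁹ mol L⁻¹
Hg₂Cl₂ requires the lower [Cl⁻], so it precipitates first.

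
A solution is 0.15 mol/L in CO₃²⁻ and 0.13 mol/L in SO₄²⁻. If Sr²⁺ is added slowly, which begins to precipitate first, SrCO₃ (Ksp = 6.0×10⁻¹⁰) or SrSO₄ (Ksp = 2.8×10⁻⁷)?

SrCO₃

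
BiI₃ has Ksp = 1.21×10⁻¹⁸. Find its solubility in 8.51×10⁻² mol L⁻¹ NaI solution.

BiI₃(s) ⇌ Bi³⁺(aq) + 3 I⁻(aq)
With I⁻ already at 8.51×10⁻² mol L⁻¹ and s small, take [I⁻] ≈ 8.51×10⁻² mol L⁻¹ and [Bi³⁺] = s.
Ksp = [Bi³⁺][I⁻]^3 = s(8.51×10⁻²)^3
s = 1.21×10⁻¹⁸ / (8.51×10⁻²)^3 = 1.96×10⁻¹⁵
s = 1.96×10⁻¹⁵ mol L⁻¹

1.96×10⁻¹⁵ M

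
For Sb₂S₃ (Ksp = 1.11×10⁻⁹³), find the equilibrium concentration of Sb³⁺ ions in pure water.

Sb₂S₃(s) ⇌ 2 Sb³⁺(aq) + 3 S²⁻(aq)
With molar solubility s: [Sb³⁺] = 2s, [S²⁻] = 3s.
Ksp = [Sb³⁺]^2[S²⁻]^3 = (2s)^2 · (3s)^3 = 108s^5 = 1.11×10⁻⁹³
s = 1.01×10⁻¹⁹ mol/L
[Sb³⁺] = 2s = 2.01×10⁻¹⁹ mol/L

2.01×10⁻¹⁹ M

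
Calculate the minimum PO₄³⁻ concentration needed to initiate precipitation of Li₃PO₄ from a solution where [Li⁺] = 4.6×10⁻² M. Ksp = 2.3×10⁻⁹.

Precipitation of each salt begins when its ion product equals Ksp.
Li₃PO₄(s) ⇌ 3 Li⁺(aq) + PO₄³⁻(aq)
Ksp = [Li⁺]^3[PO₄³⁻] = [PO₄³⁻](4.6×10⁻²)^3
[PO₄³⁻] = 2.3×10⁻⁹ / (4.6×10⁻²)^3 = 2.4×10⁻⁵
[PO₄³⁻] = 2.4×10⁻⁵ M

2.4×10⁻⁵ M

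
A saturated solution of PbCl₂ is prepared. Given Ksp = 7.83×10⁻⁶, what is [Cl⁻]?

PbCl₂(s) ⇌ Pb²⁺(aq) + 2 Cl⁻(aq)
Let s be the molar solubility. Then [Pb²⁺] = s and [Cl⁻] = 2s.
Ksp = [Pb²⁺][Cl⁻]^2 = s · (2s)^2 = 4s^3 = 7.83×10⁻⁶
s = 1.25×10⁻² M
[Cl⁻] = 2s = 2.50×10⁻² M

2.50×10⁻² M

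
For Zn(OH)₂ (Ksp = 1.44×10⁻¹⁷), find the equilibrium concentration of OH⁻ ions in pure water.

Zn(OH)₂(s) ⇌ Zn²⁺(aq) + 2 OH⁻(aq)
Call the molar solubility s, so that [Zn²⁺] = s and [OH⁻] = 2s.
Ksp = [Zn²⁺][OH⁻]^2 = s · (2s)^2 = 4s^3 = 1.44×10⁻¹⁷
s = 1.53×10⁻⁶ mol L⁻¹
[OH⁻] = 2s = 3.07×10⁻⁶ mol L⁻¹

3.07×10⁻⁶ M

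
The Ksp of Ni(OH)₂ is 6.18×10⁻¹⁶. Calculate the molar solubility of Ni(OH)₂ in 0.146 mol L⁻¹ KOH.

Ni(OH)₂(s) ⇌ Ni²⁺(aq) + 2 OH⁻(aq)
With OH⁻ already at 0.146 mol L⁻¹ and s small, take [OH⁻] ≈ 0.146 mol L⁻¹ and [Ni²⁺] = s.
Ksp = [Ni²⁺][OH⁻]^2 = s(0.146)^2
s = 6.18×10⁻¹⁶ / (0.146)^2 = 2.90×10⁻¹⁴
s = 2.90×10⁻¹⁴ mol L⁻¹

2.90×10⁻¹⁴ M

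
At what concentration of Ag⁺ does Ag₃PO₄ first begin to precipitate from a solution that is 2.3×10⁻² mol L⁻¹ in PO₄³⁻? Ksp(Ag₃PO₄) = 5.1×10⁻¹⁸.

6.1×10⁻⁶ M

The threshold for precipitation is Q = Ksp.
Ag₃PO₄(s) ⇌ 3 Ag⁺(aq) + PO₄³⁻(aq)
Ksp = [Ag⁺]^3[PO₄³⁻] = [Ag⁺]^3(2.3×10⁻²)
[Ag⁺]^3 = 5.1×10⁻¹⁸ / (2.3×10⁻²) = 2.2×10⁻¹⁶
[Ag⁺] = 6.1×10⁻⁶ mol L⁻¹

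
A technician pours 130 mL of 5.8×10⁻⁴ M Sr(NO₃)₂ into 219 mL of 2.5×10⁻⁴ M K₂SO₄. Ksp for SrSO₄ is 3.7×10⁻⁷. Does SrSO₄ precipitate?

No

The combined volume is 349 mL.
[Sr²⁺] = (5.8×10⁻⁴)(130)/349 = 2.2×10⁻⁴ M
[SO₄²⁻] = (2.5×10⁻⁴)(219)/349 = 1.6×10⁻⁴ M
Q = [Sr²⁺][SO₄²⁻] = 3.4×10⁻⁸
Q = 3.4×10⁻⁸ < Ksp = 3.7×10⁻⁷, so the solution is unsaturated and no precipitate forms.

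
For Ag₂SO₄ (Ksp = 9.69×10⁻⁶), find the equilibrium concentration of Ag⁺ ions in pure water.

2.69×10⁻² M

Ag₂SO₄(s) ⇌ 2 Ag⁺(aq) + SO₄²⁻(aq)
If s mol/L of Ag₂SO₄ dissolves, [Ag⁺] = 2s and [SO₄²⁻] = s.
Ksp = [Ag⁺]^2[SO₄²⁻] = (2s)^2 · s = 4s^3 = 9.69×10⁻⁶
s = 1.34×10⁻² M
[Ag⁺] = 2s = 2.69×10⁻² M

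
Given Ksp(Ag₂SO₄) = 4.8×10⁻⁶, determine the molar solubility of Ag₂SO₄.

1.1×10⁻² M

Ag₂SO₄(s) ⇌ 2 Ag⁺(aq) + SO₄²⁻(aq)
Call the molar solubility s, so that [Ag⁺] = 2s and [SO₄²⁻] = s.
Ksp = [Ag⁺]^2[SO₄²⁻] = (2s)^2 · s = 4s^3
4s^3 = 4.8×10⁻⁶  ⇒  s^3 = 1.2×10⁻⁶
Taking the 3rd root, s = 1.1×10⁻² M.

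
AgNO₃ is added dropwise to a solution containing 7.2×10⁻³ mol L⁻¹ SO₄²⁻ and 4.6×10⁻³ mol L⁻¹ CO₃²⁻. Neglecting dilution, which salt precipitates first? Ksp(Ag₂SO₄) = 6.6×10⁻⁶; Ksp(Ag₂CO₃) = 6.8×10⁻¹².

Ag₂CO₃

Precipitation begins when Q = Ksp.
For Ag₂SO₄: [Ag⁺] = (Ksp/[SO₄²⁻])^(1/2) = 3.0×10⁻² mol L⁻¹
For Ag₂CO₃: [Ag⁺] = (Ksp/[CO₃²⁻])^(1/2) = 3.8×10⁻⁵ mol L⁻¹
Ag₂CO₃ requires the lower [Ag⁺], so it precipitates first.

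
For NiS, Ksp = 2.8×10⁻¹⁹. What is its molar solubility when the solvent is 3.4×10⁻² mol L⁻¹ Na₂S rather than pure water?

8.2×10⁻¹⁸ M

NiS(s) ⇌ Ni²⁺(aq) + S²⁻(aq)
With S²⁻ already at 3.4×10⁻² mol L⁻¹ and s small, take [S²⁻] ≈ 3.4×10⁻² mol L⁻¹ and [Ni²⁺] = s.
Ksp = [Ni²⁺][S²⁻] = s(3.4×10⁻²)
s = 2.8×10⁻¹⁹ / (3.4×10⁻²) = 8.2×10⁻¹⁸
s = 8.2×10⁻¹⁸ mol L⁻¹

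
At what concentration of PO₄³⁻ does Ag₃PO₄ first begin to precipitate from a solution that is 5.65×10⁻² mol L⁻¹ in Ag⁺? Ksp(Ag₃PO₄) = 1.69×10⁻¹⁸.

A salt starts to precipitate once the ion product Q reaches its Ksp.
Ag₃PO₄(s) ⇌ 3 Ag⁺(aq) + PO₄³⁻(aq)
Ksp = [Ag⁺]^3[PO₄³⁻] = [PO₄³⁻](5.65×10⁻²)^3
[PO₄³⁻] = 1.69×10⁻¹⁸ / (5.65×10⁻²)^3 = 9.37×10⁻¹⁵
[PO₄³⁻] = 9.37×10⁻¹⁵ mol L⁻¹

9.37×10⁻¹⁵ M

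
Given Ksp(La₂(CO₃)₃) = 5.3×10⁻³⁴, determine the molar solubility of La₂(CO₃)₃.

8.7×10⁻⁸ M

La₂(CO₃)₃(s) ⇌ 2 La³⁺(aq) + 3 CO₃²⁻(aq)
Call the molar solubility s, so that [La³⁺] = 2s and [CO₃²⁻] = 3s.
Ksp = [La³⁺]^2[CO₃²⁻]^3 = (2s)^2 · (3s)^3 = 108s^5
108s^5 = 5.3×10⁻³⁴  ⇒  s^5 = 4.9×10⁻³⁶
Taking the 5th root, s = 8.7×10⁻⁸ M.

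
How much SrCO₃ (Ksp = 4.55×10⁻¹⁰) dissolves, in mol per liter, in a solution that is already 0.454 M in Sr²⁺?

SrCO₃(s) ⇌ Sr²⁺(aq) + CO₃²⁻(aq)
The solution already contains Sr²⁺ at 0.454 M. Let s be the molar solubility of SrCO₃.
[Sr²⁺] ≈ 0.454 M (common ion dominates); [CO₃²⁻] = s.
Ksp = [Sr²⁺][CO₃²⁻] = (0.454)s
s = 4.55×10⁻¹⁰ / (0.454) = 1.00×10⁻⁹
s = 1.00×10⁻⁹ M

1.00×10⁻⁹ M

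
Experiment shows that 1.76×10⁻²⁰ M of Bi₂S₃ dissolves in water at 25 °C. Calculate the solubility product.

Ksp = 1.82×10⁻⁹⁷

Bi₂S₃(s) ⇌ 2 Bi³⁺(aq) + 3 S²⁻(aq)
If s mol/L of Bi₂S₃ dissolves, [Bi³⁺] = 2s and [S²⁻] = 3s.
Ksp = [Bi³⁺]^2[S²⁻]^3 = (2s)^2 · (3s)^3 = 108s^5
Ksp = 108 × (1.76×10⁻²⁰)^5 = 1.82×10⁻⁹⁷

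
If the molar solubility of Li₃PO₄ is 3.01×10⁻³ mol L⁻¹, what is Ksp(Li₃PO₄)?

Li₃PO₄(s) ⇌ 3 Li⁺(aq) + PO₄³⁻(aq)
With molar solubility s: [Li⁺] = 3s, [PO₄³⁻] = s.
Ksp = [Li⁺]^3[PO₄³⁻] = (3s)^3 · s = 27s^4
Ksp = 27 × (3.01×10⁻³)^4 = 2.22×10⁻⁹

Ksp = 2.22×10⁻⁹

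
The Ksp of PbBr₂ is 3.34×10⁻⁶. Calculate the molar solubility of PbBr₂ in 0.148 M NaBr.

PbBr₂(s) ⇌ Pb²⁺(aq) + 2 Br⁻(aq)
With Br⁻ already at 0.148 M and s small, take [Br⁻] ≈ 0.148 M and [Pb²⁺] = s.
Ksp = [Pb²⁺][Br⁻]^2 = s(0.148)^2
s = 3.34×10⁻⁶ / (0.148)^2 = 1.52×10⁻⁴
s = 1.52×10⁻⁴ M

1.52×10⁻⁴ M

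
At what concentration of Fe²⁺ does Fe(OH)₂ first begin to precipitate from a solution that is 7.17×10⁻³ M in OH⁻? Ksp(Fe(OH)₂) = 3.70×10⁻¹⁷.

7.20×10⁻¹³ M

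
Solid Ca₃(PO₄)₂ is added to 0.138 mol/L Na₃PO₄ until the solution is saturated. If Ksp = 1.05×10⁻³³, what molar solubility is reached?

Ca₃(PO₄)₂(s) ⇌ 3 Ca²⁺(aq) + 2 PO₄³⁻(aq)
PO₄³⁻ is already present at 0.138 mol/L. If s mol/L of Ca₃(PO₄)₂ dissolves, [Ca²⁺] = 3s while [PO₄³⁻] ≈ 0.138 mol/L.
Ksp = [Ca²⁺]^3[PO₄³⁻]^2 = (3s)^3(0.138)^2
(3s)^3 = 1.05×10⁻³³ / (0.138)^2 = 5.51×10⁻³²
s = 1.27×10⁻¹¹ mol/L

1.27×10⁻¹¹ M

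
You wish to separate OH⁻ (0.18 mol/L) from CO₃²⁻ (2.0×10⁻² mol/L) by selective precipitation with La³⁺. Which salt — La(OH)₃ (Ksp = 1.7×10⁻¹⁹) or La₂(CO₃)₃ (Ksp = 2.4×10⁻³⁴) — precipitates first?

A salt starts to precipitate once the ion product Q reaches its Ksp.
For La(OH)₃: [La³⁺] = (Ksp/[OH⁻]^3) = 2.9×10⁻¹⁷ mol/L
For La₂(CO₃)₃: [La³⁺] = (Ksp/[CO₃²⁻]^3)^(1/2) = 5.5×10⁻¹⁵ mol/L
The smaller threshold [La³⁺] is reached first, so La(OH)₃ precipitates first.

La(OH)₃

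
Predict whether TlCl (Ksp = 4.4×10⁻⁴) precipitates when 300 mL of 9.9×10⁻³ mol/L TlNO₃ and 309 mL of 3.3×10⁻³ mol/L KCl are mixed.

Total volume after mixing = 300 + 309 = 609 mL.
[Tl⁺] = (9.9×10⁻³)(300)/609 = 4.9×10⁻³ mol/L
[Cl⁻] = (3.3×10⁻³)(309)/609 = 1.7×10⁻³ mol/L
Q = [Tl⁺][Cl⁻] = 8.2×10⁻⁶
Q = 8.2×10⁻⁶ < Ksp = 4.4×10⁻⁴, so the solution is unsaturated and no precipitate forms.

No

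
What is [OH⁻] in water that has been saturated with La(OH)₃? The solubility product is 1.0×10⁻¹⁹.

La(OH)₃(s) ⇌ La³⁺(aq) + 3 OH⁻(aq)
Let s be the molar solubility. Then [La³⁺] = s and [OH⁻] = 3s.
Ksp = [La³⁺][OH⁻]^3 = s · (3s)^3 = 27s^4 = 1.0×10⁻¹⁹
s = 7.8×10⁻⁶ mol/L
[OH⁻] = 3s = 2.3×10⁻⁵ mol/L

2.3×10⁻⁵ M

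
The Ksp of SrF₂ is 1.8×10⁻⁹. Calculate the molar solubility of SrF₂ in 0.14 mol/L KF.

SrF₂(s) ⇌ Sr²⁺(aq) + 2 F⁻(aq)
Let s be the solubility of SrF₂ here. The common ion gives [F⁻] ≈ 0.14 mol/L, and [Sr²⁺] = s.
Ksp = [Sr²⁺][F⁻]^2 = s(0.14)^2
s = 1.8×10⁻⁹ / (0.14)^2 = 9.2×10⁻⁸
s = 9.2×10⁻⁸ mol/L

9.2×10⁻⁸ M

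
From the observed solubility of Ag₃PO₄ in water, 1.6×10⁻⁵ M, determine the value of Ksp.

Ag₃PO₄(s) ⇌ 3 Ag⁺(aq) + PO₄³⁻(aq)
With molar solubility s: [Ag⁺] = 3s, [PO₄³⁻] = s.
Ksp = [Ag⁺]^3[PO₄³⁻] = (3s)^3 · s = 27s^4
Ksp = 27 × (1.6×10⁻⁵)^4 = 1.8×10⁻¹⁸

Ksp = 1.8×10⁻¹⁸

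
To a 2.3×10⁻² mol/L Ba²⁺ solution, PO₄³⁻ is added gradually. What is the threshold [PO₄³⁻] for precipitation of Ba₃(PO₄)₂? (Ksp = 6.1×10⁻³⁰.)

A salt starts to precipitate once the ion product Q reaches its Ksp.
Ba₃(PO₄)₂(s) ⇌ 3 Ba²⁺(aq) + 2 PO₄³⁻(aq)
Ksp = [Ba²⁺]^3[PO₄³⁻]^2 = [PO₄³⁻]^2(2.3×10⁻²)^3
[PO₄³⁻]^2 = 6.1×10⁻³⁰ / (2.3×10⁻²)^3 = 5.0×10⁻²⁵
[PO₄³⁻] = 7.1×10⁻¹³ mol/L

7.1×10⁻¹³ M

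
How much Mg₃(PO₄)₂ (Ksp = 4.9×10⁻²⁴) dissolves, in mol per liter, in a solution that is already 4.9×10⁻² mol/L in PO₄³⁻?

4.2×10⁻⁸ M

Mg₃(PO₄)₂(s) ⇌ 3 Mg²⁺(aq) + 2 PO₄³⁻(aq)
Let s be the solubility of Mg₃(PO₄)₂ here. The common ion gives [PO₄³⁻] ≈ 4.9×10⁻² mol/L, and [Mg²⁺] = 3s.
Ksp = [Mg²⁺]^3[PO₄³⁻]^2 = (3s)^3(4.9×10⁻²)^2
(3s)^3 = 4.9×10⁻²⁴ / (4.9×10⁻²)^2 = 2.0×10⁻²¹
s = 4.2×10⁻⁸ mol/L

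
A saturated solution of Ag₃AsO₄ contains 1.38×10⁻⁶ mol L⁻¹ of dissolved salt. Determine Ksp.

Ksp = 9.79×10⁻²³

Ag₃AsO₄(s) ⇌ 3 Ag⁺(aq) + AsO₄³⁻(aq)
Call the molar solubility s, so that [Ag⁺] = 3s and [AsO₄³⁻] = s.
Ksp = [Ag⁺]^3[AsO₄³⁻] = (3s)^3 · s = 27s^4
Ksp = 27 × (1.38×10⁻⁶)^4 = 9.79×10⁻²³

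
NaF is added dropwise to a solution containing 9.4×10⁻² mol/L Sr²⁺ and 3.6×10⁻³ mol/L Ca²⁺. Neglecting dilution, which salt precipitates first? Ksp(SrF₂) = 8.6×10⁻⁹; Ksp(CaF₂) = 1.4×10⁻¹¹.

CaF₂

Precipitation of each salt begins when its ion product equals Ksp.
For SrF₂: [F⁻] = (Ksp/[Sr²⁺])^(1/2) = 3.0×10⁻⁴ mol/L
For CaF₂: [F⁻] = (Ksp/[Ca²⁺])^(1/2) = 6.2×10⁻⁵ mol/L
The smaller threshold [F⁻] is reached first, so CaF₂ precipitates first.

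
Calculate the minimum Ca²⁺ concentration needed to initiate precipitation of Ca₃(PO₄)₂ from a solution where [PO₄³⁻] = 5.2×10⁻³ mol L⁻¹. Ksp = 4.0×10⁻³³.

5.3×10⁻¹⁰ M

Each salt precipitates once Q = Ksp for that salt.
Ca₃(PO₄)₂(s) ⇌ 3 Ca²⁺(aq) + 2 PO₄³⁻(aq)
Ksp = [Ca²⁺]^3[PO₄³⁻]^2 = [Ca²⁺]^3(5.2×10⁻³)^2
[Ca²⁺]^3 = 4.0×10⁻³³ / (5.2×10⁻³)^2 = 1.5×10⁻²⁸
[Ca²⁺] = 5.3×10⁻¹⁰ mol L⁻¹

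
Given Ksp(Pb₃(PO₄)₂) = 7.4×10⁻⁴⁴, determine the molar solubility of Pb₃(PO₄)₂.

Pb₃(PO₄)₂(s) ⇌ 3 Pb²⁺(aq) + 2 PO₄³⁻(aq)
For each mole of Pb₃(PO₄)₂ that dissolves per liter, [Pb²⁺] = 3s and [PO₄³⁻] = 2s; let s denote this solubility.
Ksp = [Pb²⁺]^3[PO₄³⁻]^2 = (3s)^3 · (2s)^2 = 108s^5
108s^5 = 7.4×10⁻⁴⁴  ⇒  s^5 = 6.9×10⁻⁴⁶
s = 9.3×10⁻¹⁰ mol L⁻¹

9.3×10⁻¹⁰ M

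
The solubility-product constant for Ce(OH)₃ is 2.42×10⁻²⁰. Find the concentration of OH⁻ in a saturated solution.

1.64×10⁻⁵ M

Ce(OH)₃(s) ⇌ Ce³⁺(aq) + 3 OH⁻(aq)
If s mol/L of Ce(OH)₃ dissolves, [Ce³⁺] = s and [OH⁻] = 3s.
Ksp = [Ce³⁺][OH⁻]^3 = s · (3s)^3 = 27s^4 = 2.42×10⁻²⁰
s = 5.47×10⁻⁶ mol L⁻¹
[OH⁻] = 3s = 1.64×10⁻⁵ mol L⁻¹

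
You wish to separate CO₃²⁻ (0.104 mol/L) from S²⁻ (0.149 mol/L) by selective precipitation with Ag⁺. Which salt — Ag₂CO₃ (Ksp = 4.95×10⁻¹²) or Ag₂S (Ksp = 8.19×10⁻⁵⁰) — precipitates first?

Ag₂S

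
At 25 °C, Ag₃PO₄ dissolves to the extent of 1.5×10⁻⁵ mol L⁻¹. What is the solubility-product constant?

Ksp = 1.4×10⁻¹⁸

Ag₃PO₄(s) ⇌ 3 Ag⁺(aq) + PO₄³⁻(aq)
With molar solubility s: [Ag⁺] = 3s, [PO₄³⁻] = s.
Ksp = [Ag⁺]^3[PO₄³⁻] = (3s)^3 · s = 27s^4
Ksp = 27 × (1.5×10⁻⁵)^4 = 1.4×10⁻¹⁸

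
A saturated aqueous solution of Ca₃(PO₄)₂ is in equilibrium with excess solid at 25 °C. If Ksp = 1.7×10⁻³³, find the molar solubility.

Ca₃(PO₄)₂(s) ⇌ 3 Ca²⁺(aq) + 2 PO₄³⁻(aq)
If s mol/L of Ca₃(PO₄)₂ dissolves, [Ca²⁺] = 3s and [PO₄³⁻] = 2s.
Ksp = [Ca²⁺]^3[PO₄³⁻]^2 = (3s)^3 · (2s)^2 = 108s^5
108s^5 = 1.7×10⁻³³  ⇒  s^5 = 1.6×10⁻³⁵
s = (1.6×10⁻³⁵)^(1/5) = 1.1×10⁻⁷ M

1.1×10⁻⁷ M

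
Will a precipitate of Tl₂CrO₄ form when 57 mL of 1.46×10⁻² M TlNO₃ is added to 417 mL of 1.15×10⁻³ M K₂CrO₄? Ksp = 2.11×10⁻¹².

Total volume after mixing = 57 + 417 = 474 mL.
[Tl⁺] = (1.46×10⁻²)(57)/474 = 1.76×10⁻³ M
[CrO₄²⁻] = (1.15×10⁻³)(417)/474 = 1.01×10⁻³ M
Q = [Tl⁺]^2[CrO₄²⁻] = 3.12×10⁻⁹
Since Q (3.12×10⁻⁹) exceeds Ksp (2.11×10⁻¹²), Tl₂CrO₄ will precipitate.

Yes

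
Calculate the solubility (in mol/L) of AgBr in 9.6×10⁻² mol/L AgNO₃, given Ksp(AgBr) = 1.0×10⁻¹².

1.0×10⁻¹¹ M

AgBr(s) ⇌ Ag⁺(aq) + Br⁻(aq)
The solution already contains Ag⁺ at 9.6×10⁻² mol/L. Let s be the molar solubility of AgBr.
[Ag⁺] ≈ 9.6×10⁻² mol/L (common ion dominates); [Br⁻] = s.
Ksp = [Ag⁺][Br⁻] = (9.6×10⁻²)s
s = 1.0×10⁻¹² / (9.6×10⁻²) = 1.0×10⁻¹¹
s = 1.0×10⁻¹¹ mol/L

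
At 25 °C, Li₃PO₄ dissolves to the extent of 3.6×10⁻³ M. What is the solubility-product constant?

Ksp = 4.5×10⁻⁹

Li₃PO₄(s) ⇌ 3 Li⁺(aq) + PO₄³⁻(aq)
For each mole of Li₃PO₄ that dissolves per liter, [Li⁺] = 3s and [PO₄³⁻] = s; let s denote this solubility.
Ksp = [Li⁺]^3[PO₄³⁻] = (3s)^3 · s = 27s^4
Ksp = 27 × (3.6×10⁻³)^4 = 4.5×10⁻⁹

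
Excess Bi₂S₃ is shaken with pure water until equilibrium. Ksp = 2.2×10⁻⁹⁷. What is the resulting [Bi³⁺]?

3.7×10⁻²⁰ M

Bi₂S₃(s) ⇌ 2 Bi³⁺(aq) + 3 S²⁻(aq)
If s mol/L of Bi₂S₃ dissolves, [Bi³⁺] = 2s and [S²⁻] = 3s.
Ksp = [Bi³⁺]^2[S²⁻]^3 = (2s)^2 · (3s)^3 = 108s^5 = 2.2×10⁻⁹⁷
s = 1.8×10⁻²⁰ M
[Bi³⁺] = 2s = 3.7×10⁻²⁰ M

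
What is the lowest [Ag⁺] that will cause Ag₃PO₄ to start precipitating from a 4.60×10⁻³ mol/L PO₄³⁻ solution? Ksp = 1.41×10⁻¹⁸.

The threshold for precipitation is Q = Ksp.
Ag₃PO₄(s) ⇌ 3 Ag⁺(aq) + PO₄³⁻(aq)
Ksp = [Ag⁺]^3[PO₄³⁻] = [Ag⁺]^3(4.60×10⁻³)
[Ag⁺]^3 = 1.41×10⁻¹⁸ / (4.60×10⁻³) = 3.07×10⁻¹⁶
[Ag⁺] = 6.74×10⁻⁶ mol/L

6.74×10⁻⁶ M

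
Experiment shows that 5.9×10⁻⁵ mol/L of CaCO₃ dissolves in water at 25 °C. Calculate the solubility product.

Ksp = 3.5×10⁻⁹

CaCO₃(s) ⇌ Ca²⁺(aq) + CO₃²⁻(aq)
Call the molar solubility s, so that [Ca²⁺] = s and [CO₃²⁻] = s.
Ksp = [Ca²⁺][CO₃²⁻] = s · s = s^2
Ksp = (5.9×10⁻⁵)^2 = 3.5×10⁻⁹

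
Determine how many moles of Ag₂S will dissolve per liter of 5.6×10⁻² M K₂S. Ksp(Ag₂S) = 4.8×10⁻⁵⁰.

Ag₂S(s) ⇌ 2 Ag⁺(aq) + S²⁻(aq)
With S²⁻ already at 5.6×10⁻² M and s small, take [S²⁻] ≈ 5.6×10⁻² M and [Ag⁺] = 2s.
Ksp = [Ag⁺]^2[S²⁻] = (2s)^2(5.6×10⁻²)
(2s)^2 = 4.8×10⁻⁵⁰ / (5.6×10⁻²) = 8.6×10⁻⁴⁹
s = 4.6×10⁻²⁵ M

4.6×10⁻²⁵ M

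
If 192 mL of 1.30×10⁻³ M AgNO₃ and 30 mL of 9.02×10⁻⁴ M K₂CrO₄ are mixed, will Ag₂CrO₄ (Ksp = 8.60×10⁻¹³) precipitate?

Yes

Total volume after mixing = 192 + 30 = 222 mL.
[Ag⁺] = (1.30×10⁻³)(192)/222 = 1.12×10⁻³ M
[CrO₄²⁻] = (9.02×10⁻⁴)(30)/222 = 1.22×10⁻⁴ M
Q = [Ag⁺]^2[CrO₄²⁻] = 1.54×10⁻¹⁰
Since Q (1.54×10⁻¹⁰) exceeds Ksp (8.60×10⁻¹³), Ag₂CrO₄ will precipitate.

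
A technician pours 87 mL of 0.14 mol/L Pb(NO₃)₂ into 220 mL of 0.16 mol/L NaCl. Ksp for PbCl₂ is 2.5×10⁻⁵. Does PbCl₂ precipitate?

Total volume after mixing = 87 + 220 = 307 mL.
[Pb²⁺] = (0.14)(87)/307 = 4.0×10⁻² mol/L
[Cl⁻] = (0.16)(220)/307 = 0.11 mol/L
Q = [Pb²⁺][Cl⁻]^2 = 5.2×10⁻⁴
Since Q (5.2×10⁻⁴) exceeds Ksp (2.5×10⁻⁵), PbCl₂ will precipitate.

Yes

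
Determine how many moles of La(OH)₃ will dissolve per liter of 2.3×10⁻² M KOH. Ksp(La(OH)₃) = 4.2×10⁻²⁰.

3.5×10⁻¹⁵ M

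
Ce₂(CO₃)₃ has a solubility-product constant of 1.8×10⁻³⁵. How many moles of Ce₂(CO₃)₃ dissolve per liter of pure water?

4.4×10⁻⁸ M

Ce₂(CO₃)₃(s) ⇌ 2 Ce³⁺(aq) + 3 CO₃²⁻(aq)
Let s be the molar solubility. Then [Ce³⁺] = 2s and [CO₃²⁻] = 3s.
Ksp = [Ce³⁺]^2[CO₃²⁻]^3 = (2s)^2 · (3s)^3 = 108s^5
108s^5 = 1.8×10⁻³⁵  ⇒  s^5 = 1.7×10⁻³⁷
s = 4.4×10⁻⁸ M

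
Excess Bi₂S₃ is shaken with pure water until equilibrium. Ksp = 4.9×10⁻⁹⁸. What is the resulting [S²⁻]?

4.1×10⁻²⁰ M

Bi₂S₃(s) ⇌ 2 Bi³⁺(aq) + 3 S²⁻(aq)
If s mol/L of Bi₂S₃ dissolves, [Bi³⁺] = 2s and [S²⁻] = 3s.
Ksp = [Bi³⁺]^2[S²⁻]^3 = (2s)^2 · (3s)^3 = 108s^5 = 4.9×10⁻⁹⁸
s = 1.4×10⁻²⁰ M
[S²⁻] = 3s = 4.1×10⁻²⁰ M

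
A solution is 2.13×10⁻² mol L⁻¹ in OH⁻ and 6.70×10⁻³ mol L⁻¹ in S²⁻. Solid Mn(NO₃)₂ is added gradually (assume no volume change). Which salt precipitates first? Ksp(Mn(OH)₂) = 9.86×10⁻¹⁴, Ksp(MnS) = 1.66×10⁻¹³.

MnS

Precipitation of each salt begins when its ion product equals Ksp.
For Mn(OH)₂: [Mn²⁺] = (Ksp/[OH⁻]^2) = 2.17×10⁻¹⁰ mol L⁻¹
For MnS: [Mn²⁺] = (Ksp/[S²⁻]) = 2.48×10⁻¹¹ mol L⁻¹
MnS requires the lower [Mn²⁺], so it precipitates first.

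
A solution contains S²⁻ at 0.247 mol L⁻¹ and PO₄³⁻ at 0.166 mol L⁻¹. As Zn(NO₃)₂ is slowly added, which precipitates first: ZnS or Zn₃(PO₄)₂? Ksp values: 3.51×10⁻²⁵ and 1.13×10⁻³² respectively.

Each salt precipitates once Q = Ksp for that salt.
For ZnS: [Zn²⁺] = (Ksp/[S²⁻]) = 1.42×10⁻²⁴ mol L⁻¹
For Zn₃(PO₄)₂: [Zn²⁺] = (Ksp/[PO₄³⁻]^2)^(1/3) = 7.43×10⁻¹¹ mol L⁻¹
The smaller threshold [Zn²⁺] is reached first, so ZnS precipitates first.

ZnS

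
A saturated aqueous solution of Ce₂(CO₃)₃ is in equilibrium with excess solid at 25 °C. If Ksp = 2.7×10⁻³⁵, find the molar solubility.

4.8×10⁻⁸ M

Ce₂(CO₃)₃(s) ⇌ 2 Ce³⁺(aq) + 3 CO₃²⁻(aq)
Call the molar solubility s, so that [Ce³⁺] = 2s and [CO₃²⁻] = 3s.
Ksp = [Ce³⁺]^2[CO₃²⁻]^3 = (2s)^2 · (3s)^3 = 108s^5
108s^5 = 2.7×10⁻³⁵  ⇒  s^5 = 2.5×10⁻³⁷
s = (2.5×10⁻³⁷)^(1/5) = 4.8×10⁻⁸ mol L⁻¹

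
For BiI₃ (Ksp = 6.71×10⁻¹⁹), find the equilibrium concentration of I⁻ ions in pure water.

BiI₃(s) ⇌ Bi³⁺(aq) + 3 I⁻(aq)
If s mol/L of BiI₃ dissolves, [Bi³⁺] = s and [I⁻] = 3s.
Ksp = [Bi³⁺][I⁻]^3 = s · (3s)^3 = 27s^4 = 6.71×10⁻¹⁹
s = 1.26×10⁻⁵ mol/L
[I⁻] = 3s = 3.77×10⁻⁵ mol/L

3.77×10⁻⁵ M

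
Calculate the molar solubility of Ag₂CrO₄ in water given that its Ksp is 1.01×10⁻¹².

Ag₂CrO₄(s) ⇌ 2 Ag⁺(aq) + CrO₄²⁻(aq)
If s mol/L of Ag₂CrO₄ dissolves, [Ag⁺] = 2s and [CrO₄²⁻] = s.
Ksp = [Ag⁺]^2[CrO₄²⁻] = (2s)^2 · s = 4s^3
4s^3 = 1.01×10⁻¹²  ⇒  s^3 = 2.53×10⁻¹³
s = (2.53×10⁻¹³)^(1/3) = 6.32×10⁻⁵ mol/L

6.32×10⁻⁵ M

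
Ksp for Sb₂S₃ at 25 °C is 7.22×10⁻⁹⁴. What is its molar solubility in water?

9.23×10⁻²⁰ M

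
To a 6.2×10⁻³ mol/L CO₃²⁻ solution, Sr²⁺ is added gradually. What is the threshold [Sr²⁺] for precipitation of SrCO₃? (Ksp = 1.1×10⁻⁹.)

A salt starts to precipitate once the ion product Q reaches its Ksp.
SrCO₃(s) ⇌ Sr²⁺(aq) + CO₃²⁻(aq)
Ksp = [Sr²⁺][CO₃²⁻] = [Sr²⁺](6.2×10⁻³)
[Sr²⁺] = 1.1×10⁻⁹ / (6.2×10⁻³) = 1.8×10⁻⁷
[Sr²⁺] = 1.8×10⁻⁷ mol/L

1.8×10⁻⁷ M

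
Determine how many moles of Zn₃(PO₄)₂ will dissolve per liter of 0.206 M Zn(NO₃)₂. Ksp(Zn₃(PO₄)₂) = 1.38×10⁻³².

Zn₃(PO₄)₂(s) ⇌ 3 Zn²⁺(aq) + 2 PO₄³⁻(aq)
With Zn²⁺ already at 0.206 M and s small, take [Zn²⁺] ≈ 0.206 M and [PO₄³⁻] = 2s.
Ksp = [Zn²⁺]^3[PO₄³⁻]^2 = (0.206)^3(2s)^2
(2s)^2 = 1.38×10⁻³² / (0.206)^3 = 1.58×10⁻³⁰
s = 6.28×10⁻¹⁶ M

6.28×10⁻¹⁶ M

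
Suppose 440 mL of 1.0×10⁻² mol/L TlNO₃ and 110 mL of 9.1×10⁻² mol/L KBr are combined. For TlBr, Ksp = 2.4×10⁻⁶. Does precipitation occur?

Yes

After mixing, V = 440 mL + 110 mL = 550 mL.
[Tl⁺] = (1.0×10⁻²)(440)/550 = 8.0×10⁻³ mol/L
[Br⁻] = (9.1×10⁻²)(110)/550 = 1.8×10⁻² mol/L
Q = [Tl⁺][Br⁻] = 1.5×10⁻⁴
Q = 1.5×10⁻⁴ > Ksp = 2.4×10⁻⁶, so the solution is supersaturated and TlBr precipitates.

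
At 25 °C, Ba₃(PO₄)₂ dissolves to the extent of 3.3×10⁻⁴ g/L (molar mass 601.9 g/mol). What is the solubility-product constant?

Ksp = 5.4×10⁻³⁰

s = (3.3×10⁻⁴ g L⁻¹)/(601.9 g mol⁻¹) = 5.483×10⁻⁷ M
Ba₃(PO₄)₂(s) ⇌ 3 Ba²⁺(aq) + 2 PO₄³⁻(aq)
For each mole of Ba₃(PO₄)₂ that dissolves per liter, [Ba²⁺] = 3s and [PO₄³⁻] = 2s; let s denote this solubility.
Ksp = [Ba²⁺]^3[PO₄³⁻]^2 = (3s)^3 · (2s)^2 = 108s^5
Ksp = 108 × (5.483×10⁻⁷)^5 = 5.4×10⁻³⁰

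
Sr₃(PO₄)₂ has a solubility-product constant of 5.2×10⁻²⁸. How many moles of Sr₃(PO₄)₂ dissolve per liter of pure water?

1.4×10⁻⁶ M

Sr₃(PO₄)₂(s) ⇌ 3 Sr²⁺(aq) + 2 PO₄³⁻(aq)
With molar solubility s: [Sr²⁺] = 3s, [PO₄³⁻] = 2s.
Ksp = [Sr²⁺]^3[PO₄³⁻]^2 = (3s)^3 · (2s)^2 = 108s^5
108s^5 = 5.2×10⁻²⁸  ⇒  s^5 = 4.8×10⁻³⁰
s = 1.4×10⁻⁶ M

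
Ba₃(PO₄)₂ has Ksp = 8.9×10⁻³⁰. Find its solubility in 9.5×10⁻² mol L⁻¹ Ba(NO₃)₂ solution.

5.1×10⁻¹⁴ M

Ba₃(PO₄)₂(s) ⇌ 3 Ba²⁺(aq) + 2 PO₄³⁻(aq)
With Ba²⁺ already at 9.5×10⁻² mol L⁻¹ and s small, take [Ba²⁺] ≈ 9.5×10⁻² mol L⁻¹ and [PO₄³⁻] = 2s.
Ksp = [Ba²⁺]^3[PO₄³⁻]^2 = (9.5×10⁻²)^3(2s)^2
(2s)^2 = 8.9×10⁻³⁰ / (9.5×10⁻²)^3 = 1.0×10⁻²⁶
s = 5.1×10⁻¹⁴ mol L⁻¹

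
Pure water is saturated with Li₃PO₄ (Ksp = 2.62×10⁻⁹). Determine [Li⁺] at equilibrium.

Li₃PO₄(s) ⇌ 3 Li⁺(aq) + PO₄³⁻(aq)
Let s be the molar solubility. Then [Li⁺] = 3s and [PO₄³⁻] = s.
Ksp = [Li⁺]^3[PO₄³⁻] = (3s)^3 · s = 27s^4 = 2.62×10⁻⁹
s = 3.14×10⁻³ M
[Li⁺] = 3s = 9.42×10⁻³ M

9.42×10⁻³ M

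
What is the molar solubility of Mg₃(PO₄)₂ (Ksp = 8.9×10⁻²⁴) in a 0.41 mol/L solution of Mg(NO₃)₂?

Mg₃(PO₄)₂(s) ⇌ 3 Mg²⁺(aq) + 2 PO₄³⁻(aq)
Mg²⁺ is already present at 0.41 mol/L. If s mol/L of Mg₃(PO₄)₂ dissolves, [PO₄³⁻] = 2s while [Mg²⁺] ≈ 0.41 mol/L.
Ksp = [Mg²⁺]^3[PO₄³⁻]^2 = (0.41)^3(2s)^2
(2s)^2 = 8.9×10⁻²⁴ / (0.41)^3 = 1.3×10⁻²²
s = 5.7×10⁻¹² mol/L

5.7×10⁻¹² M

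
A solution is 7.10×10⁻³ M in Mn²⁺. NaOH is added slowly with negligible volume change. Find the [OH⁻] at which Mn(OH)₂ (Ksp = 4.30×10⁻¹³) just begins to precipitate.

Precipitation of each salt begins when its ion product equals Ksp.
Mn(OH)₂(s) ⇌ Mn²⁺(aq) + 2 OH⁻(aq)
Ksp = [Mn²⁺][OH⁻]^2 = [OH⁻]^2(7.10×10⁻³)
[OH⁻]^2 = 4.30×10⁻¹³ / (7.10×10⁻³) = 6.06×10⁻¹¹
[OH⁻] = 7.78×10⁻⁶ M

7.78×10⁻⁶ M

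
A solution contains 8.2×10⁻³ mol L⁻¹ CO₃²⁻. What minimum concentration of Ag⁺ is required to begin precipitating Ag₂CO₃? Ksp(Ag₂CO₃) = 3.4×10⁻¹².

2.0×10⁻⁵ M

Precipitation of each salt begins when its ion product equals Ksp.
Ag₂CO₃(s) ⇌ 2 Ag⁺(aq) + CO₃²⁻(aq)
Ksp = [Ag⁺]^2[CO₃²⁻] = [Ag⁺]^2(8.2×10⁻³)
[Ag⁺]^2 = 3.4×10⁻¹² / (8.2×10⁻³) = 4.1×10⁻¹⁰
[Ag⁺] = 2.0×10⁻⁵ mol L⁻¹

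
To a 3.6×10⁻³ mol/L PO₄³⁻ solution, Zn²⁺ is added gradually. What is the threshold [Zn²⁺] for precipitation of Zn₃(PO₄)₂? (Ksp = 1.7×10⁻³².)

1.1×10⁻⁹ M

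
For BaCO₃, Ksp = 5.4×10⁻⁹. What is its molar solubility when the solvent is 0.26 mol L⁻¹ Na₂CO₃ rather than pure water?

2.1×10⁻⁸ M

BaCO₃(s) ⇌ Ba²⁺(aq) + CO₃²⁻(aq)
CO₃²⁻ is already present at 0.26 mol L⁻¹. If s mol/L of BaCO₃ dissolves, [Ba²⁺] = s while [CO₃²⁻] ≈ 0.26 mol L⁻¹.
Ksp = [Ba²⁺][CO₃²⁻] = s(0.26)
s = 5.4×10⁻⁹ / (0.26) = 2.1×10⁻⁸
s = 2.1×10⁻⁸ mol L⁻¹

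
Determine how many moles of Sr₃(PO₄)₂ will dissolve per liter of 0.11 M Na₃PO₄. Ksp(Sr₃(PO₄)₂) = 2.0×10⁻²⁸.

Sr₃(PO₄)₂(s) ⇌ 3 Sr²⁺(aq) + 2 PO₄³⁻(aq)
PO₄³⁻ is already present at 0.11 M. If s mol/L of Sr₃(PO₄)₂ dissolves, [Sr²⁺] = 3s while [PO₄³⁻] ≈ 0.11 M.
Ksp = [Sr²⁺]^3[PO₄³⁻]^2 = (3s)^3(0.11)^2
(3s)^3 = 2.0×10⁻²⁸ / (0.11)^2 = 1.7×10⁻²⁶
s = 8.5×10⁻¹⁰ M

8.5×10⁻¹⁰ M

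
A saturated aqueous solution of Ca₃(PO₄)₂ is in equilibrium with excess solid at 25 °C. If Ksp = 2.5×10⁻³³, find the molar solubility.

Ca₃(PO₄)₂(s) ⇌ 3 Ca²⁺(aq) + 2 PO₄³⁻(aq)
Let s be the molar solubility. Then [Ca²⁺] = 3s and [PO₄³⁻] = 2s.
Ksp = [Ca²⁺]^3[PO₄³⁻]^2 = (3s)^3 · (2s)^2 = 108s^5
108s^5 = 2.5×10⁻³³  ⇒  s^5 = 2.3×10⁻³⁵
Taking the 5th root, s = 1.2×10⁻⁷ mol/L.

1.2×10⁻⁷ M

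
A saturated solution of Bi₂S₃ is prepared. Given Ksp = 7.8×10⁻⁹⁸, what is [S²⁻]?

4.5×10⁻²⁰ M

Bi₂S₃(s) ⇌ 2 Bi³⁺(aq) + 3 S²⁻(aq)
With molar solubility s: [Bi³⁺] = 2s, [S²⁻] = 3s.
Ksp = [Bi³⁺]^2[S²⁻]^3 = (2s)^2 · (3s)^3 = 108s^5 = 7.8×10⁻⁹⁸
s = 1.5×10⁻²⁰ mol L⁻¹
[S²⁻] = 3s = 4.5×10⁻²⁰ mol L⁻¹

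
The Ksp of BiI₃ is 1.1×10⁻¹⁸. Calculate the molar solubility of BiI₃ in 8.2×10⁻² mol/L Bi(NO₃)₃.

7.9×10⁻⁷ M

BiI₃(s) ⇌ Bi³⁺(aq) + 3 I⁻(aq)
With Bi³⁺ already at 8.2×10⁻² mol/L and s small, take [Bi³⁺] ≈ 8.2×10⁻² mol/L and [I⁻] = 3s.
Ksp = [Bi³⁺][I⁻]^3 = (8.2×10⁻²)(3s)^3
(3s)^3 = 1.1×10⁻¹⁸ / (8.2×10⁻²) = 1.3×10⁻¹⁷
s = 7.9×10⁻⁷ mol/L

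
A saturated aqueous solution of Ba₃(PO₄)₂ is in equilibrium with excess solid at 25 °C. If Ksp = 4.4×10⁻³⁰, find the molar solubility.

5.3×10⁻⁷ M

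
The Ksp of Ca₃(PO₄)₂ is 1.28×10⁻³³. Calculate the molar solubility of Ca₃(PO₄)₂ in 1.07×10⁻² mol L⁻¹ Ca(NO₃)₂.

1.62×10⁻¹⁴ M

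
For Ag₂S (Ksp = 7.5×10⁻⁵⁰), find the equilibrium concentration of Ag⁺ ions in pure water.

Ag₂S(s) ⇌ 2 Ag⁺(aq) + S²⁻(aq)
With molar solubility s: [Ag⁺] = 2s, [S²⁻] = s.
Ksp = [Ag⁺]^2[S²⁻] = (2s)^2 · s = 4s^3 = 7.5×10⁻⁵⁰
s = 2.7×10⁻¹⁷ mol L⁻¹
[Ag⁺] = 2s = 5.3×10⁻¹⁷ mol L⁻¹

5.3×10⁻¹⁷ M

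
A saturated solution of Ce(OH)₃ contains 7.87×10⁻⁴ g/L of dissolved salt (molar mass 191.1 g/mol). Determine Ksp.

Ksp = 7.77×10⁻²¹

Convert to molarity: s = 7.87×10⁻⁴ / 191.1 = 4.1183×10⁻⁶ mol/L
Ce(OH)₃(s) ⇌ Ce³⁺(aq) + 3 OH⁻(aq)
For each mole of Ce(OH)₃ that dissolves per liter, [Ce³⁺] = s and [OH⁻] = 3s; let s denote this solubility.
Ksp = [Ce³⁺][OH⁻]^3 = s · (3s)^3 = 27s^4
Ksp = 27 × (4.1183×10⁻⁶)^4 = 7.77×10⁻²¹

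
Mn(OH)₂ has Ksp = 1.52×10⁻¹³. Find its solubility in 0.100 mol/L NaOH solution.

1.52×10⁻¹¹ M

Mn(OH)₂(s) ⇌ Mn²⁺(aq) + 2 OH⁻(aq)
Let s be the solubility of Mn(OH)₂ here. The common ion gives [OH⁻] ≈ 0.100 mol/L, and [Mn²⁺] = s.
Ksp = [Mn²⁺][OH⁻]^2 = s(0.100)^2
s = 1.52×10⁻¹³ / (0.100)^2 = 1.52×10⁻¹¹
s = 1.52×10⁻¹¹ mol/L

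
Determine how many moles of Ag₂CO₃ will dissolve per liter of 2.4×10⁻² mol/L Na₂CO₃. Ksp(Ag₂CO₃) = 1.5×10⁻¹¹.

Ag₂CO₃(s) ⇌ 2 Ag⁺(aq) + CO₃²⁻(aq)
CO₃²⁻ is already present at 2.4×10⁻² mol/L. If s mol/L of Ag₂CO₃ dissolves, [Ag⁺] = 2s while [CO₃²⁻] ≈ 2.4×10⁻² mol/L.
Ksp = [Ag⁺]^2[CO₃²⁻] = (2s)^2(2.4×10⁻²)
(2s)^2 = 1.5×10⁻¹¹ / (2.4×10⁻²) = 6.3×10⁻¹⁰
s = 1.3×10⁻⁵ mol/L

1.3×10⁻⁵ M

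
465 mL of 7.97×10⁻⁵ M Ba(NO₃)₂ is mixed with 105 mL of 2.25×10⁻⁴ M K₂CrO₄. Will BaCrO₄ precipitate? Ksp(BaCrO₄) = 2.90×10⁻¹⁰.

Yes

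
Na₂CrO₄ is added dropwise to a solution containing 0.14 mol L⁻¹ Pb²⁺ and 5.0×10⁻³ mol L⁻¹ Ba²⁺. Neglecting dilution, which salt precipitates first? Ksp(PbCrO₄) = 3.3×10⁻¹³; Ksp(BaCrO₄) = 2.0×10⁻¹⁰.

PbCrO₄

Precipitation of each salt begins when its ion product equals Ksp.
For PbCrO₄: [CrO₄²⁻] = (Ksp/[Pb²⁺]) = 2.4×10⁻¹² mol L⁻¹
For BaCrO₄: [CrO₄²⁻] = (Ksp/[Ba²⁺]) = 4.0×10⁻⁸ mol L⁻¹
The smaller threshold [CrO₄²⁻] is reached first, so PbCrO₄ precipitates first.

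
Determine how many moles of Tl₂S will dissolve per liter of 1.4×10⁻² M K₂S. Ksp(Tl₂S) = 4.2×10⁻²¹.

Tl₂S(s) ⇌ 2 Tl⁺(aq) + S²⁻(aq)
With S²⁻ already at 1.4×10⁻² M and s small, take [S²⁻] ≈ 1.4×10⁻² M and [Tl⁺] = 2s.
Ksp = [Tl⁺]^2[S²⁻] = (2s)^2(1.4×10⁻²)
(2s)^2 = 4.2×10⁻²¹ / (1.4×10⁻²) = 3.0×10⁻¹⁹
s = 2.7×10⁻¹⁰ M

2.7×10⁻¹⁰ M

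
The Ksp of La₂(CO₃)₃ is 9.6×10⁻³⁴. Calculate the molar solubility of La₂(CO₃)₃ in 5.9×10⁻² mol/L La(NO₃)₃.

2.2×10⁻¹¹ M

La₂(CO₃)₃(s) ⇌ 2 La³⁺(aq) + 3 CO₃²⁻(aq)
With La³⁺ already at 5.9×10⁻² mol/L and s small, take [La³⁺] ≈ 5.9×10⁻² mol/L and [CO₃²⁻] = 3s.
Ksp = [La³⁺]^2[CO₃²⁻]^3 = (5.9×10⁻²)^2(3s)^3
(3s)^3 = 9.6×10⁻³⁴ / (5.9×10⁻²)^2 = 2.8×10⁻³¹
s = 2.2×10⁻¹¹ mol/L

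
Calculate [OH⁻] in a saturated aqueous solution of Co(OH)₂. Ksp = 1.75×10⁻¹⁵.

1.52×10⁻⁵ M

Co(OH)₂(s) ⇌ Co²⁺(aq) + 2 OH⁻(aq)
If s mol/L of Co(OH)₂ dissolves, [Co²⁺] = s and [OH⁻] = 2s.
Ksp = [Co²⁺][OH⁻]^2 = s · (2s)^2 = 4s^3 = 1.75×10⁻¹⁵
s = 7.59×10⁻⁶ mol/L
[OH⁻] = 2s = 1.52×10⁻⁵ mol/L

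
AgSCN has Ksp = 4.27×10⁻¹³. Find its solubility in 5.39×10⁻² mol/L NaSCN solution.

AgSCN(s) ⇌ Ag⁺(aq) + SCN⁻(aq)
Let s be the solubility of AgSCN here. The common ion gives [SCN⁻] ≈ 5.39×10⁻² mol/L, and [Ag⁺] = s.
Ksp = [Ag⁺][SCN⁻] = s(5.39×10⁻²)
s = 4.27×10⁻¹³ / (5.39×10⁻²) = 7.92×10⁻¹²
s = 7.92×10⁻¹² mol/L

7.92×10⁻¹² M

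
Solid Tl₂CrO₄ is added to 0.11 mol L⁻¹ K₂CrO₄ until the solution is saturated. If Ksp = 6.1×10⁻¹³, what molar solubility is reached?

1.2×10⁻⁶ M

Tl₂CrO₄(s) ⇌ 2 Tl⁺(aq) + CrO₄²⁻(aq)
CrO₄²⁻ is already present at 0.11 mol L⁻¹. If s mol/L of Tl₂CrO₄ dissolves, [Tl⁺] = 2s while [CrO₄²⁻] ≈ 0.11 mol L⁻¹.
Ksp = [Tl⁺]^2[CrO₄²⁻] = (2s)^2(0.11)
(2s)^2 = 6.1×10⁻¹³ / (0.11) = 5.5×10⁻¹²
s = 1.2×10⁻⁶ mol L⁻¹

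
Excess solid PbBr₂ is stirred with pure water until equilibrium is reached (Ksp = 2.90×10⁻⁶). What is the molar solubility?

PbBr₂(s) ⇌ Pb²⁺(aq) + 2 Br⁻(aq)
Call the molar solubility s, so that [Pb²⁺] = s and [Br⁻] = 2s.
Ksp = [Pb²⁺][Br⁻]^2 = s · (2s)^2 = 4s^3
4s^3 = 2.90×10⁻⁶  ⇒  s^3 = 7.25×10⁻⁷
Taking the 3rd root, s = 8.98×10⁻³ mol L⁻¹.

8.98×10⁻³ M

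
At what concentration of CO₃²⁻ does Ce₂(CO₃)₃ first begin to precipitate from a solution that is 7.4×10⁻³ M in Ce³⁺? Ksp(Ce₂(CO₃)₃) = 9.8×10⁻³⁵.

1.2×10⁻¹⁰ M

The threshold for precipitation is Q = Ksp.
Ce₂(CO₃)₃(s) ⇌ 2 Ce³⁺(aq) + 3 CO₃²⁻(aq)
Ksp = [Ce³⁺]^2[CO₃²⁻]^3 = [CO₃²⁻]^3(7.4×10⁻³)^2
[CO₃²⁻]^3 = 9.8×10⁻³⁵ / (7.4×10⁻³)^2 = 1.8×10⁻³⁰
[CO₃²⁻] = 1.2×10⁻¹⁰ M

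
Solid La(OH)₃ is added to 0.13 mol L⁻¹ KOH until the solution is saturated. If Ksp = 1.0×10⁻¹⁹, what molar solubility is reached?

La(OH)₃(s) ⇌ La³⁺(aq) + 3 OH⁻(aq)
With OH⁻ already at 0.13 mol L⁻¹ and s small, take [OH⁻] ≈ 0.13 mol L⁻¹ and [La³⁺] = s.
Ksp = [La³⁺][OH⁻]^3 = s(0.13)^3
s = 1.0×10⁻¹⁹ / (0.13)^3 = 4.6×10⁻¹⁷
s = 4.6×10⁻¹⁷ mol L⁻¹

4.6×10⁻¹⁷ M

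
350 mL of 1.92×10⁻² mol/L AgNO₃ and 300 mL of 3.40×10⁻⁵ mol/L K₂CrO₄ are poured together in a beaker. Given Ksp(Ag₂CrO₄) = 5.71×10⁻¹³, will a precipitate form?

The combined volume is 650 mL.
[Ag⁺] = (1.92×10⁻²)(350)/650 = 1.03×10⁻² mol/L
[CrO₄²⁻] = (3.40×10⁻⁵)(300)/650 = 1.57×10⁻⁵ mol/L
Q = [Ag⁺]^2[CrO₄²⁻] = 1.68×10⁻⁹
Q = 1.68×10⁻⁹ > Ksp = 5.71×10⁻¹³, so the solution is supersaturated and Ag₂CrO₄ precipitates.

Yes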